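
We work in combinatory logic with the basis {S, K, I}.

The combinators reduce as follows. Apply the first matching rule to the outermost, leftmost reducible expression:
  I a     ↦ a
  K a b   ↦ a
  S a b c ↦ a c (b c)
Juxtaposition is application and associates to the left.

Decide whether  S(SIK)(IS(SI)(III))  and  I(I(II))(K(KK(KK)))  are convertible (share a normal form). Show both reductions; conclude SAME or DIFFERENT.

Term A:
  start: S(SIK)(IS(SI)(III))
  [1] S(SIK)(S(SI)(III))
  [2] S(SIK)(S(SI)(II))
  [3] S(SIK)(S(SI)I)

Term B:
  start: I(I(II))(K(KK(KK)))
  [1] I(II)(K(KK(KK)))
  [2] II(K(KK(KK)))
  [3] I(K(KK(KK)))
  [4] K(KK(KK))
  [5] KK

Answer: DIFFERENT — A ⇓ S(SIK)(S(SI)I), B ⇓ KK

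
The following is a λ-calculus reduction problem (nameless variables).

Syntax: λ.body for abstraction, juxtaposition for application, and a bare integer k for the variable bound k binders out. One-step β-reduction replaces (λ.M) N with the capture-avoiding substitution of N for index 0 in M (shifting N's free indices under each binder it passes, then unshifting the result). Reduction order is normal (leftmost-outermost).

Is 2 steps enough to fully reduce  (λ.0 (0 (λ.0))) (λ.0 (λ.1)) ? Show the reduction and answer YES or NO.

Answer: NO — after 2 steps the term is (λ.0 (λ.1)) (λ.0) (λ.(λ.0 (λ.1)) (λ.0)), not yet normal

Derivation:
  start: (λ.0 (0 (λ.0))) (λ.0 (λ.1))
  step 1: (λ.0 (λ.1)) ((λ.0 (λ.1)) (λ.0))
  step 2: (λ.0 (λ.1)) (λ.0) (λ.(λ.0 (λ.1)) (λ.0))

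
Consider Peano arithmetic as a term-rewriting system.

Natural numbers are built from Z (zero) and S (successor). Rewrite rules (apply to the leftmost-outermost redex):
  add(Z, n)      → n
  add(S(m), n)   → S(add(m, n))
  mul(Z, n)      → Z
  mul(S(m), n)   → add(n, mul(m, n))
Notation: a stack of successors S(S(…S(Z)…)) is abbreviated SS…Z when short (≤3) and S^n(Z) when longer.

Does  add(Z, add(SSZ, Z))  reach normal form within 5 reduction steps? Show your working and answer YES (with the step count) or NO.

Answer: YES — reaches normal form SSZ in 4 ≤ 5 steps

Derivation:
  start: add(Z, add(SSZ, Z))
  [1] add(SSZ, Z)
  [2] S(add(SZ, Z))
  [3] S(S(add(Z, Z)))
  [4] SSZ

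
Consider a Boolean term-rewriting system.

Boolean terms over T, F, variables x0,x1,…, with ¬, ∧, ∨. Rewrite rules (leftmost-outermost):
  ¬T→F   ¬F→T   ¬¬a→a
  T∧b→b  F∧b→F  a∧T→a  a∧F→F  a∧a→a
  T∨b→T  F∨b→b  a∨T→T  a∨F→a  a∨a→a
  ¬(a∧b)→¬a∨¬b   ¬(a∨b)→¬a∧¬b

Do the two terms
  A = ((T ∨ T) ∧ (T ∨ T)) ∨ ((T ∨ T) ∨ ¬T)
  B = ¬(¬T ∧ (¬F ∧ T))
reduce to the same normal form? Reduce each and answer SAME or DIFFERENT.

Term A:
  start: ((T ∨ T) ∧ (T ∨ T)) ∨ ((T ∨ T) ∨ ¬T)
  step 1: (T ∨ T) ∨ ((T ∨ T) ∨ ¬T)
  step 2: T ∨ ((T ∨ T) ∨ ¬T)
  step 3: T

Term B:
  start: ¬(¬T ∧ (¬F ∧ T))
  step 1: ¬¬T ∨ ¬(¬F ∧ T)
  step 2: T ∨ ¬(¬F ∧ T)
  step 3: T

Answer: SAME — A ⇓ T, B ⇓ T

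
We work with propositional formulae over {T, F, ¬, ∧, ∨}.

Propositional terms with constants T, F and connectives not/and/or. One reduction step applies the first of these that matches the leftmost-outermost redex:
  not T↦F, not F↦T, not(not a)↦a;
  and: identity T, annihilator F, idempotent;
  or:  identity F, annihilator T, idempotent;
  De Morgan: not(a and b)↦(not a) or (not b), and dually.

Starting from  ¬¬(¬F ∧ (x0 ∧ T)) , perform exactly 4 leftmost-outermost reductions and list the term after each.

  start: ¬¬(¬F ∧ (x0 ∧ T))
  step 1: ¬F ∧ (x0 ∧ T)
  step 2: T ∧ (x0 ∧ T)
  step 3: x0 ∧ T
  step 4: x0

Answer: after 4 steps: x0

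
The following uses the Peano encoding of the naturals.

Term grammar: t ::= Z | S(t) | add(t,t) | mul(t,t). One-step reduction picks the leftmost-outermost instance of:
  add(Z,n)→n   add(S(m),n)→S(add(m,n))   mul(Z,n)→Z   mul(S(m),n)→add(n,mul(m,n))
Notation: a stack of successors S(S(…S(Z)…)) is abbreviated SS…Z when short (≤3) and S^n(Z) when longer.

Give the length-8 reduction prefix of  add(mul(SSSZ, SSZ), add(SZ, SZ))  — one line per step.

  start: add(mul(SSSZ, SSZ), add(SZ, SZ))
  [1] add(add(SSZ, mul(SSZ, SSZ)), add(SZ, SZ))
  [2] add(S(add(SZ, mul(SSZ, SSZ))), add(SZ, SZ))
  [3] S(add(add(SZ, mul(SSZ, SSZ)), add(SZ, SZ)))
  [4] S(add(S(add(Z, mul(SSZ, SSZ))), add(SZ, SZ)))
  [5] S(S(add(add(Z, mul(SSZ, SSZ)), add(SZ, SZ))))
  [6] S(S(add(mul(SSZ, SSZ), add(SZ, SZ))))
  [7] S(S(add(add(SSZ, mul(SZ, SSZ)), add(SZ, SZ))))
  [8] S(S(add(S(add(SZ, mul(SZ, SSZ))), add(SZ, SZ))))

Answer: after 8 steps: S(S(add(S(add(SZ, mul(SZ, SSZ))), add(SZ, SZ))))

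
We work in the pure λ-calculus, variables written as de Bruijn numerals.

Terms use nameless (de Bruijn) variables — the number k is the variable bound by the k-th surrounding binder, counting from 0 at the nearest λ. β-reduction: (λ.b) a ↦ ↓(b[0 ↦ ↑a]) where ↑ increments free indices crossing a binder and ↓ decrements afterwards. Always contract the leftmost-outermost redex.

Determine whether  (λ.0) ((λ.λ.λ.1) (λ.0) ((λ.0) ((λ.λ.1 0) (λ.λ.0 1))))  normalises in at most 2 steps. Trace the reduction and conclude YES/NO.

Answer: NO — after 2 steps the term is (λ.λ.1) ((λ.0) ((λ.λ.1 0) (λ.λ.0 1))), not yet normal

Derivation:
  start: (λ.0) ((λ.λ.λ.1) (λ.0) ((λ.0) ((λ.λ.1 0) (λ.λ.0 1))))
  step 1: (λ.λ.λ.1) (λ.0) ((λ.0) ((λ.λ.1 0) (λ.λ.0 1)))
  step 2: (λ.λ.1) ((λ.0) ((λ.λ.1 0) (λ.λ.0 1)))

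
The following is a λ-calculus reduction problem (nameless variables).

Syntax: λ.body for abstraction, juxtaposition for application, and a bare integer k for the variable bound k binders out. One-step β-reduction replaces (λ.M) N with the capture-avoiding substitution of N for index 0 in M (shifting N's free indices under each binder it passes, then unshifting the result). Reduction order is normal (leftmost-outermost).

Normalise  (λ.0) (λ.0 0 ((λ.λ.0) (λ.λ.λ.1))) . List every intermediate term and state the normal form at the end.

Answer: normal form = λ.0 0 (λ.0)  (in 2 steps)

Derivation:
  start: (λ.0) (λ.0 0 ((λ.λ.0) (λ.λ.λ.1)))
  step 1: λ.0 0 ((λ.λ.0) (λ.λ.λ.1))
  step 2: λ.0 0 (λ.0)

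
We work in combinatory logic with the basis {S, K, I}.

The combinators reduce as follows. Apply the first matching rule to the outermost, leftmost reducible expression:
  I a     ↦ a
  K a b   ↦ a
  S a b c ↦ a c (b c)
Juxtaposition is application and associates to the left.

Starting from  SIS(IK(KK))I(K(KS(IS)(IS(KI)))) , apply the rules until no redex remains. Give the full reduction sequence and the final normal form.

  start: SIS(IK(KK))I(K(KS(IS)(IS(KI))))
  [1] I(IK(KK))(S(IK(KK)))I(K(KS(IS)(IS(KI))))
  [2] IK(KK)(S(IK(KK)))I(K(KS(IS)(IS(KI))))
  [3] K(KK)(S(IK(KK)))I(K(KS(IS)(IS(KI))))
  [4] KKI(K(KS(IS)(IS(KI))))
  [5] K(K(KS(IS)(IS(KI))))
  [6] K(K(S(IS(KI))))
  [7] K(K(S(S(KI))))

Answer: normal form = K(K(S(S(KI))))  (in 7 steps)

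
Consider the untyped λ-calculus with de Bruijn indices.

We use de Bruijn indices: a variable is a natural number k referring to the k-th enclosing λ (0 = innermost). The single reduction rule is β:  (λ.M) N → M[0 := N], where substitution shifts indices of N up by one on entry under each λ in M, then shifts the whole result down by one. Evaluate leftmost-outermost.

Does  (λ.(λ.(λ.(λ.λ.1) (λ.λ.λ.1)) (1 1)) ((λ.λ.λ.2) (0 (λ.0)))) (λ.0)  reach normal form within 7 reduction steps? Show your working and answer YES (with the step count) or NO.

Answer: YES — reaches normal form λ.λ.λ.λ.1 in 4 ≤ 7 steps

Reduction:
  start: (λ.(λ.(λ.(λ.λ.1) (λ.λ.λ.1)) (1 1)) ((λ.λ.λ.2) (0 (λ.0)))) (λ.0)
  →1  (λ.(λ.(λ.λ.1) (λ.λ.λ.1)) ((λ.0) (λ.0))) ((λ.λ.λ.2) ((λ.0) (λ.0)))
  →2  (λ.(λ.λ.1) (λ.λ.λ.1)) ((λ.0) (λ.0))
  →3  (λ.λ.1) (λ.λ.λ.1)
  →4  λ.λ.λ.λ.1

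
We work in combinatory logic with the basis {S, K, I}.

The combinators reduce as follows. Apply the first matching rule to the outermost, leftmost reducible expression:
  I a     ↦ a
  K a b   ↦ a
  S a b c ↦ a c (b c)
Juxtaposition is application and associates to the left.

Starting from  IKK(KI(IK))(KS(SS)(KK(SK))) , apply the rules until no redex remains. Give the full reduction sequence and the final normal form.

Answer: normal form = K(SK)  (in 4 steps)

Derivation:
  start: IKK(KI(IK))(KS(SS)(KK(SK)))
  step 1: KK(KI(IK))(KS(SS)(KK(SK)))
  step 2: K(KS(SS)(KK(SK)))
  step 3: K(S(KK(SK)))
  step 4: K(SK)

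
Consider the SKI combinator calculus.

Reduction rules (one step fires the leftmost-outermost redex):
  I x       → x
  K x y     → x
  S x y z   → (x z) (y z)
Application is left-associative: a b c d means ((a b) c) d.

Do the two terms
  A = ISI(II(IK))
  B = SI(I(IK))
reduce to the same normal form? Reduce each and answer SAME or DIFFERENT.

Answer: SAME — A ⇓ SIK, B ⇓ SIK

Derivation:
Term A:
  start: ISI(II(IK))
  step 1: SI(II(IK))
  step 2: SI(I(IK))
  step 3: SI(IK)
  step 4: SIK

Term B:
  start: SI(I(IK))
  step 1: SI(IK)
  step 2: SIK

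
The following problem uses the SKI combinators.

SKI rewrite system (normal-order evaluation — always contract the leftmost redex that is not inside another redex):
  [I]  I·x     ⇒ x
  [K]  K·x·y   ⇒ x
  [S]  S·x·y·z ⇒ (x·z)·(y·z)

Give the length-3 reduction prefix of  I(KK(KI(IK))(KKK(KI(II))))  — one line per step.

Answer: after 3 steps: K(K(KI(II)))

Reduction:
  start: I(KK(KI(IK))(KKK(KI(II))))
  [1] KK(KI(IK))(KKK(KI(II)))
  [2] K(KKK(KI(II)))
  [3] K(K(KI(II)))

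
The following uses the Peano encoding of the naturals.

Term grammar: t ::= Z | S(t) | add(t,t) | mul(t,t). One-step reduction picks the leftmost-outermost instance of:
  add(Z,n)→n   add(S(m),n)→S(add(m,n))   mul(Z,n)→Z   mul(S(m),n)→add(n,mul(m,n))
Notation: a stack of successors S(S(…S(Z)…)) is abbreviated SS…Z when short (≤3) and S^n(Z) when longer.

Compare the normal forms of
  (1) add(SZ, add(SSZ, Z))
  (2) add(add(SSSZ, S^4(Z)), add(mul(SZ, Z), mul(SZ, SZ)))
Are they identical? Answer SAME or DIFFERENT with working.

Term A:
  start: add(SZ, add(SSZ, Z))
  →1  S(add(Z, add(SSZ, Z)))
  →2  S(add(SSZ, Z))
  →3  S(S(add(SZ, Z)))
  →4  S(S(S(add(Z, Z))))
  →5  SSSZ

Term B:
  start: add(add(SSSZ, S^4(Z)), add(mul(SZ, Z), mul(SZ, SZ)))
  →1  add(S(add(SSZ, S^4(Z))), add(mul(SZ, Z), mul(SZ, SZ)))
  →2  S(add(add(SSZ, S^4(Z)), add(mul(SZ, Z), mul(SZ, SZ))))
  →3  S(add(S(add(SZ, S^4(Z))), add(mul(SZ, Z), mul(SZ, SZ))))
  →4  S(S(add(add(SZ, S^4(Z)), add(mul(SZ, Z), mul(SZ, SZ)))))
  →5  S(S(add(S(add(Z, S^4(Z))), add(mul(SZ, Z), mul(SZ, SZ)))))
  →6  S(S(S(add(add(Z, S^4(Z)), add(mul(SZ, Z), mul(SZ, SZ))))))
  →7  S(S(S(add(S^4(Z), add(mul(SZ, Z), mul(SZ, SZ))))))
  →8  S(S(S(S(add(SSSZ, add(mul(SZ, Z), mul(SZ, SZ)))))))
  →9  S(S(S(S(S(add(SSZ, add(mul(SZ, Z), mul(SZ, SZ))))))))
  →10  S(S(S(S(S(S(add(SZ, add(mul(SZ, Z), mul(SZ, SZ)))))))))
  →11  S(S(S(S(S(S(S(add(Z, add(mul(SZ, Z), mul(SZ, SZ))))))))))
  →12  S(S(S(S(S(S(S(add(mul(SZ, Z), mul(SZ, SZ)))))))))
  →13  S(S(S(S(S(S(S(add(add(Z, mul(Z, Z)), mul(SZ, SZ)))))))))
  →14  S(S(S(S(S(S(S(add(mul(Z, Z), mul(SZ, SZ)))))))))
  →15  S(S(S(S(S(S(S(add(Z, mul(SZ, SZ)))))))))
  →16  S(S(S(S(S(S(S(mul(SZ, SZ))))))))
  →17  S(S(S(S(S(S(S(add(SZ, mul(Z, SZ)))))))))
  →18  S(S(S(S(S(S(S(S(add(Z, mul(Z, SZ))))))))))
  →19  S(S(S(S(S(S(S(S(mul(Z, SZ)))))))))
  →20  S^8(Z)

Answer: DIFFERENT — A ⇓ SSSZ, B ⇓ S^8(Z)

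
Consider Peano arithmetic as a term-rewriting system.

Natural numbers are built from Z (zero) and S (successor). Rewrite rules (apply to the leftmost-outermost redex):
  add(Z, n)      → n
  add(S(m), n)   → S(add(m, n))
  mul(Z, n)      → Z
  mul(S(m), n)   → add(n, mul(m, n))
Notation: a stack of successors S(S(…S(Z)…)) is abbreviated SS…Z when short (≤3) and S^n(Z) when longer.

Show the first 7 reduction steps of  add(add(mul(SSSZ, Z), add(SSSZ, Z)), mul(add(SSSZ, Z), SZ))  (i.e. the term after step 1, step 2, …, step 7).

Answer: after 7 steps: add(add(Z, add(SSSZ, Z)), mul(add(SSSZ, Z), SZ))

Derivation:
  start: add(add(mul(SSSZ, Z), add(SSSZ, Z)), mul(add(SSSZ, Z), SZ))
  step 1: add(add(add(Z, mul(SSZ, Z)), add(SSSZ, Z)), mul(add(SSSZ, Z), SZ))
  step 2: add(add(mul(SSZ, Z), add(SSSZ, Z)), mul(add(SSSZ, Z), SZ))
  step 3: add(add(add(Z, mul(SZ, Z)), add(SSSZ, Z)), mul(add(SSSZ, Z), SZ))
  step 4: add(add(mul(SZ, Z), add(SSSZ, Z)), mul(add(SSSZ, Z), SZ))
  step 5: add(add(add(Z, mul(Z, Z)), add(SSSZ, Z)), mul(add(SSSZ, Z), SZ))
  step 6: add(add(mul(Z, Z), add(SSSZ, Z)), mul(add(SSSZ, Z), SZ))
  step 7: add(add(Z, add(SSSZ, Z)), mul(add(SSSZ, Z), SZ))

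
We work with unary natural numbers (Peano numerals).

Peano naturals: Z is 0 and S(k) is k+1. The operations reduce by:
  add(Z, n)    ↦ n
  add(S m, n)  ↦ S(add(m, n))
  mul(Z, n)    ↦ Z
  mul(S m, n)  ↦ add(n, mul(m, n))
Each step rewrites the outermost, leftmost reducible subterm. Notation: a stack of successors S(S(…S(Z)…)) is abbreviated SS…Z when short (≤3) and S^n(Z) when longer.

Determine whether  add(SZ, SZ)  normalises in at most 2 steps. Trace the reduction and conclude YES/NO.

Answer: YES — reaches normal form SSZ in 2 ≤ 2 steps

Reduction:
  start: add(SZ, SZ)
  [1] S(add(Z, SZ))
  [2] SSZ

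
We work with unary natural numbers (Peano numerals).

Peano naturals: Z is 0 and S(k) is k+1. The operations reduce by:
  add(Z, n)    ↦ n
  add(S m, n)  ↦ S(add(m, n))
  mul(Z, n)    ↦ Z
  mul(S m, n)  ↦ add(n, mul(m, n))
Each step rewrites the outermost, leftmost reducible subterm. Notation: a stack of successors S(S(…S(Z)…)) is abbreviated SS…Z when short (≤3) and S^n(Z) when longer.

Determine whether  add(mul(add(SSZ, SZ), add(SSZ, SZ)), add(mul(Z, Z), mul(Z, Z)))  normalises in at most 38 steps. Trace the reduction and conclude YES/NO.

Answer: NO — after 38 steps the term is S(S(S(S(S(S(S(S(S(add(mul(Z, Z), mul(Z, Z))))))))))), not yet normal

Working:
  start: add(mul(add(SSZ, SZ), add(SSZ, SZ)), add(mul(Z, Z), mul(Z, Z)))
  →1  add(mul(S(add(SZ, SZ)), add(SSZ, SZ)), add(mul(Z, Z), mul(Z, Z)))
  →2  add(add(add(SSZ, SZ), mul(add(SZ, SZ), add(SSZ, SZ))), add(mul(Z, Z), mul(Z, Z)))
  →3  add(add(S(add(SZ, SZ)), mul(add(SZ, SZ), add(SSZ, SZ))), add(mul(Z, Z), mul(Z, Z)))
  →4  add(S(add(add(SZ, SZ), mul(add(SZ, SZ), add(SSZ, SZ)))), add(mul(Z, Z), mul(Z, Z)))
  →5  S(add(add(add(SZ, SZ), mul(add(SZ, SZ), add(SSZ, SZ))), add(mul(Z, Z), mul(Z, Z))))
  →6  S(add(add(S(add(Z, SZ)), mul(add(SZ, SZ), add(SSZ, SZ))), add(mul(Z, Z), mul(Z, Z))))
  →7  S(add(S(add(add(Z, SZ), mul(add(SZ, SZ), add(SSZ, SZ)))), add(mul(Z, Z), mul(Z, Z))))
  →8  S(S(add(add(add(Z, SZ), mul(add(SZ, SZ), add(SSZ, SZ))), add(mul(Z, Z), mul(Z, Z)))))
  →9  S(S(add(add(SZ, mul(add(SZ, SZ), add(SSZ, SZ))), add(mul(Z, Z), mul(Z, Z)))))
  →10  S(S(add(S(add(Z, mul(add(SZ, SZ), add(SSZ, SZ)))), add(mul(Z, Z), mul(Z, Z)))))
  →11  S(S(S(add(add(Z, mul(add(SZ, SZ), add(SSZ, SZ))), add(mul(Z, Z), mul(Z, Z))))))
  →12  S(S(S(add(mul(add(SZ, SZ), add(SSZ, SZ)), add(mul(Z, Z), mul(Z, Z))))))
  →13  S(S(S(add(mul(S(add(Z, SZ)), add(SSZ, SZ)), add(mul(Z, Z), mul(Z, Z))))))
  →14  S(S(S(add(add(add(SSZ, SZ), mul(add(Z, SZ), add(SSZ, SZ))), add(mul(Z, Z), mul(Z, Z))))))
  →15  S(S(S(add(add(S(add(SZ, SZ)), mul(add(Z, SZ), add(SSZ, SZ))), add(mul(Z, Z), mul(Z, Z))))))
  →16  S(S(S(add(S(add(add(SZ, SZ), mul(add(Z, SZ), add(SSZ, SZ)))), add(mul(Z, Z), mul(Z, Z))))))
  →17  S(S(S(S(add(add(add(SZ, SZ), mul(add(Z, SZ), add(SSZ, SZ))), add(mul(Z, Z), mul(Z, Z)))))))
  →18  S(S(S(S(add(add(S(add(Z, SZ)), mul(add(Z, SZ), add(SSZ, SZ))), add(mul(Z, Z), mul(Z, Z)))))))
  →19  S(S(S(S(add(S(add(add(Z, SZ), mul(add(Z, SZ), add(SSZ, SZ)))), add(mul(Z, Z), mul(Z, Z)))))))
  →20  S(S(S(S(S(add(add(add(Z, SZ), mul(add(Z, SZ), add(SSZ, SZ))), add(mul(Z, Z), mul(Z, Z))))))))
  →21  S(S(S(S(S(add(add(SZ, mul(add(Z, SZ), add(SSZ, SZ))), add(mul(Z, Z), mul(Z, Z))))))))
  →22  S(S(S(S(S(add(S(add(Z, mul(add(Z, SZ), add(SSZ, SZ)))), add(mul(Z, Z), mul(Z, Z))))))))
  →23  S(S(S(S(S(S(add(add(Z, mul(add(Z, SZ), add(SSZ, SZ))), add(mul(Z, Z), mul(Z, Z)))))))))
  →24  S(S(S(S(S(S(add(mul(add(Z, SZ), add(SSZ, SZ)), add(mul(Z, Z), mul(Z, Z)))))))))
  →25  S(S(S(S(S(S(add(mul(SZ, add(SSZ, SZ)), add(mul(Z, Z), mul(Z, Z)))))))))
  →26  S(S(S(S(S(S(add(add(add(SSZ, SZ), mul(Z, add(SSZ, SZ))), add(mul(Z, Z), mul(Z, Z)))))))))
  →27  S(S(S(S(S(S(add(add(S(add(SZ, SZ)), mul(Z, add(SSZ, SZ))), add(mul(Z, Z), mul(Z, Z)))))))))
  →28  S(S(S(S(S(S(add(S(add(add(SZ, SZ), mul(Z, add(SSZ, SZ)))), add(mul(Z, Z), mul(Z, Z)))))))))
  →29  S(S(S(S(S(S(S(add(add(add(SZ, SZ), mul(Z, add(SSZ, SZ))), add(mul(Z, Z), mul(Z, Z))))))))))
  →30  S(S(S(S(S(S(S(add(add(S(add(Z, SZ)), mul(Z, add(SSZ, SZ))), add(mul(Z, Z), mul(Z, Z))))))))))
  →31  S(S(S(S(S(S(S(add(S(add(add(Z, SZ), mul(Z, add(SSZ, SZ)))), add(mul(Z, Z), mul(Z, Z))))))))))
  →32  S(S(S(S(S(S(S(S(add(add(add(Z, SZ), mul(Z, add(SSZ, SZ))), add(mul(Z, Z), mul(Z, Z)))))))))))
  →33  S(S(S(S(S(S(S(S(add(add(SZ, mul(Z, add(SSZ, SZ))), add(mul(Z, Z), mul(Z, Z)))))))))))
  →34  S(S(S(S(S(S(S(S(add(S(add(Z, mul(Z, add(SSZ, SZ)))), add(mul(Z, Z), mul(Z, Z)))))))))))
  →35  S(S(S(S(S(S(S(S(S(add(add(Z, mul(Z, add(SSZ, SZ))), add(mul(Z, Z), mul(Z, Z))))))))))))
  →36  S(S(S(S(S(S(S(S(S(add(mul(Z, add(SSZ, SZ)), add(mul(Z, Z), mul(Z, Z))))))))))))
  →37  S(S(S(S(S(S(S(S(S(add(Z, add(mul(Z, Z), mul(Z, Z))))))))))))
  →38  S(S(S(S(S(S(S(S(S(add(mul(Z, Z), mul(Z, Z)))))))))))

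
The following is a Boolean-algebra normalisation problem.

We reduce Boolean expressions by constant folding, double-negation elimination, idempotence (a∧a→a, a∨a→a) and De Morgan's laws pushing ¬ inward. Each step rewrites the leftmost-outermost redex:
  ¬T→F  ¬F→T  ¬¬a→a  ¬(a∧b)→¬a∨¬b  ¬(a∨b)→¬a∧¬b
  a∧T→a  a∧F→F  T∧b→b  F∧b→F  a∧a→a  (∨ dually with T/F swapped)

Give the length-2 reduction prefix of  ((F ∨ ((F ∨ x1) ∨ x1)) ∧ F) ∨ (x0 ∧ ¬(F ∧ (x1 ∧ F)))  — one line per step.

Answer: after 2 steps: x0 ∧ ¬(F ∧ (x1 ∧ F))

Derivation:
  start: ((F ∨ ((F ∨ x1) ∨ x1)) ∧ F) ∨ (x0 ∧ ¬(F ∧ (x1 ∧ F)))
  →1  F ∨ (x0 ∧ ¬(F ∧ (x1 ∧ F)))
  →2  x0 ∧ ¬(F ∧ (x1 ∧ F))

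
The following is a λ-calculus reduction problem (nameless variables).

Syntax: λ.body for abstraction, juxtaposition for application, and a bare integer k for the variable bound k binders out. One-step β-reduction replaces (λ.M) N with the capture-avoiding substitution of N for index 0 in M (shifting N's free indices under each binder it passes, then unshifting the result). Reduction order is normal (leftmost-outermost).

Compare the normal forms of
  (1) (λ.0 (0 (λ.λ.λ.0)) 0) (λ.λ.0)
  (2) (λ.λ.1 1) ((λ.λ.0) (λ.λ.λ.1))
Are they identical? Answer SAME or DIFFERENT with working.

Answer: SAME — A ⇓ λ.λ.0, B ⇓ λ.λ.0

Derivation:
Term A:
  start: (λ.0 (0 (λ.λ.λ.0)) 0) (λ.λ.0)
  step 1: (λ.λ.0) ((λ.λ.0) (λ.λ.λ.0)) (λ.λ.0)
  step 2: (λ.0) (λ.λ.0)
  step 3: λ.λ.0

Term B:
  start: (λ.λ.1 1) ((λ.λ.0) (λ.λ.λ.1))
  step 1: λ.(λ.λ.0) (λ.λ.λ.1) ((λ.λ.0) (λ.λ.λ.1))
  step 2: λ.(λ.0) ((λ.λ.0) (λ.λ.λ.1))
  step 3: λ.(λ.λ.0) (λ.λ.λ.1)
  step 4: λ.λ.0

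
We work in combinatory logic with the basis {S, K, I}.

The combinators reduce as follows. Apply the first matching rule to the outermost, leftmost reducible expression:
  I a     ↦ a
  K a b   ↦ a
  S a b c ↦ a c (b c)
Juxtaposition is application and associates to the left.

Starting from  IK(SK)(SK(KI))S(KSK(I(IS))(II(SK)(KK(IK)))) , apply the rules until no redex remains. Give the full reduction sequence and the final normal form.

  start: IK(SK)(SK(KI))S(KSK(I(IS))(II(SK)(KK(IK))))
  →1  K(SK)(SK(KI))S(KSK(I(IS))(II(SK)(KK(IK))))
  →2  SKS(KSK(I(IS))(II(SK)(KK(IK))))
  →3  K(KSK(I(IS))(II(SK)(KK(IK))))(S(KSK(I(IS))(II(SK)(KK(IK)))))
  →4  KSK(I(IS))(II(SK)(KK(IK)))
  →5  S(I(IS))(II(SK)(KK(IK)))
  →6  S(IS)(II(SK)(KK(IK)))
  →7  SS(II(SK)(KK(IK)))
  →8  SS(I(SK)(KK(IK)))
  →9  SS(SK(KK(IK)))
  →10  SS(SKK)

Answer: normal form = SS(SKK)  (in 10 steps)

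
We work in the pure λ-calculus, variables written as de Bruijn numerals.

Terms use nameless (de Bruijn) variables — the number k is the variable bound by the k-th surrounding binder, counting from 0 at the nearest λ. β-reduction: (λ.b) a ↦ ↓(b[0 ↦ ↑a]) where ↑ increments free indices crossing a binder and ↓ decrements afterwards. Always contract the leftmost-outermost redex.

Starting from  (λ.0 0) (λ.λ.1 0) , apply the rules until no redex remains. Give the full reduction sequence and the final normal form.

  start: (λ.0 0) (λ.λ.1 0)
  step 1: (λ.λ.1 0) (λ.λ.1 0)
  step 2: λ.(λ.λ.1 0) 0
  step 3: λ.λ.1 0

Answer: normal form = λ.λ.1 0  (in 3 steps)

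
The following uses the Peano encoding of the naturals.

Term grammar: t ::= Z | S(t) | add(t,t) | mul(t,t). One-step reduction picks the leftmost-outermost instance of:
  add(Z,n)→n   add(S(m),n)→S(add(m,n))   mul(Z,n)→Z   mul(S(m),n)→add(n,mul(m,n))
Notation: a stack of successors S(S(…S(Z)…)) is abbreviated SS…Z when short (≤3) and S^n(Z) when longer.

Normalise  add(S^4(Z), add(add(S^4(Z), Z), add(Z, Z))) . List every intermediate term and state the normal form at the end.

Answer: normal form = S^8(Z)  (in 16 steps)

Derivation:
  start: add(S^4(Z), add(add(S^4(Z), Z), add(Z, Z)))
  [1] S(add(SSSZ, add(add(S^4(Z), Z), add(Z, Z))))
  [2] S(S(add(SSZ, add(add(S^4(Z), Z), add(Z, Z)))))
  [3] S(S(S(add(SZ, add(add(S^4(Z), Z), add(Z, Z))))))
  [4] S(S(S(S(add(Z, add(add(S^4(Z), Z), add(Z, Z)))))))
  [5] S(S(S(S(add(add(S^4(Z), Z), add(Z, Z))))))
  [6] S(S(S(S(add(S(add(SSSZ, Z)), add(Z, Z))))))
  [7] S(S(S(S(S(add(add(SSSZ, Z), add(Z, Z)))))))
  [8] S(S(S(S(S(add(S(add(SSZ, Z)), add(Z, Z)))))))
  [9] S(S(S(S(S(S(add(add(SSZ, Z), add(Z, Z))))))))
  [10] S(S(S(S(S(S(add(S(add(SZ, Z)), add(Z, Z))))))))
  [11] S(S(S(S(S(S(S(add(add(SZ, Z), add(Z, Z)))))))))
  [12] S(S(S(S(S(S(S(add(S(add(Z, Z)), add(Z, Z)))))))))
  [13] S(S(S(S(S(S(S(S(add(add(Z, Z), add(Z, Z))))))))))
  [14] S(S(S(S(S(S(S(S(add(Z, add(Z, Z))))))))))
  [15] S(S(S(S(S(S(S(S(add(Z, Z)))))))))
  [16] S^8(Z)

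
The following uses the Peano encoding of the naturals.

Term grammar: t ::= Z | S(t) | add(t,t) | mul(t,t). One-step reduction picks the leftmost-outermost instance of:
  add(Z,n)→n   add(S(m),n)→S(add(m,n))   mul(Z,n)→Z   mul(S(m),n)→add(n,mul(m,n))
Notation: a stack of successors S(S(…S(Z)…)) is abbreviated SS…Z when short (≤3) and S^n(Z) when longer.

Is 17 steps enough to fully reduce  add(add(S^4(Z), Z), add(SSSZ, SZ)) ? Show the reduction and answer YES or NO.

  start: add(add(S^4(Z), Z), add(SSSZ, SZ))
  →1  add(S(add(SSSZ, Z)), add(SSSZ, SZ))
  →2  S(add(add(SSSZ, Z), add(SSSZ, SZ)))
  →3  S(add(S(add(SSZ, Z)), add(SSSZ, SZ)))
  →4  S(S(add(add(SSZ, Z), add(SSSZ, SZ))))
  →5  S(S(add(S(add(SZ, Z)), add(SSSZ, SZ))))
  →6  S(S(S(add(add(SZ, Z), add(SSSZ, SZ)))))
  →7  S(S(S(add(S(add(Z, Z)), add(SSSZ, SZ)))))
  →8  S(S(S(S(add(add(Z, Z), add(SSSZ, SZ))))))
  →9  S(S(S(S(add(Z, add(SSSZ, SZ))))))
  →10  S(S(S(S(add(SSSZ, SZ)))))
  →11  S(S(S(S(S(add(SSZ, SZ))))))
  →12  S(S(S(S(S(S(add(SZ, SZ)))))))
  →13  S(S(S(S(S(S(S(add(Z, SZ))))))))
  →14  S^8(Z)

Answer: YES — reaches normal form S^8(Z) in 14 ≤ 17 steps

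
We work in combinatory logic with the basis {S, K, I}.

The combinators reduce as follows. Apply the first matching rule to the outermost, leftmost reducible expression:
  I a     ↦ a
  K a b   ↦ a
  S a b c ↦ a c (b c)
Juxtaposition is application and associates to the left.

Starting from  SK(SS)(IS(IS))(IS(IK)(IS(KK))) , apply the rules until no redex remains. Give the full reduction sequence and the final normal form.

Answer: normal form = SS(SK(S(KK)))  (in 7 steps)

Derivation:
  start: SK(SS)(IS(IS))(IS(IK)(IS(KK)))
  step 1: K(IS(IS))(SS(IS(IS)))(IS(IK)(IS(KK)))
  step 2: IS(IS)(IS(IK)(IS(KK)))
  step 3: S(IS)(IS(IK)(IS(KK)))
  step 4: SS(IS(IK)(IS(KK)))
  step 5: SS(S(IK)(IS(KK)))
  step 6: SS(SK(IS(KK)))
  step 7: SS(SK(S(KK)))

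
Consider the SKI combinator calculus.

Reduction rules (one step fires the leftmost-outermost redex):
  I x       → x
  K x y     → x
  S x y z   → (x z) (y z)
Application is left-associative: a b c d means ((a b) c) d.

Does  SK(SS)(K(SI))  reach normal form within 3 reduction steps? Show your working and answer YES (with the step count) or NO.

  start: SK(SS)(K(SI))
  →1  K(K(SI))(SS(K(SI)))
  →2  K(SI)

Answer: YES — reaches normal form K(SI) in 2 ≤ 3 steps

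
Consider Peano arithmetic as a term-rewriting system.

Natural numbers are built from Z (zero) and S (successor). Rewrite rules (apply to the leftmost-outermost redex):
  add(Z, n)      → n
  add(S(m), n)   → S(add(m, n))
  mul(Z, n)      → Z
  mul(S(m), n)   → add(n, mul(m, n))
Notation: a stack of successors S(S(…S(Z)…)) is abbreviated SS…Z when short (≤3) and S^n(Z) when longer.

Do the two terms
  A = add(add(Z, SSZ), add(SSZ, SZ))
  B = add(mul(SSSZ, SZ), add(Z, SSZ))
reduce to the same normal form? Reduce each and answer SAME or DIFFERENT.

Term A:
  start: add(add(Z, SSZ), add(SSZ, SZ))
  [1] add(SSZ, add(SSZ, SZ))
  [2] S(add(SZ, add(SSZ, SZ)))
  [3] S(S(add(Z, add(SSZ, SZ))))
  [4] S(S(add(SSZ, SZ)))
  [5] S(S(S(add(SZ, SZ))))
  [6] S(S(S(S(add(Z, SZ)))))
  [7] S^5(Z)

Term B:
  start: add(mul(SSSZ, SZ), add(Z, SSZ))
  [1] add(add(SZ, mul(SSZ, SZ)), add(Z, SSZ))
  [2] add(S(add(Z, mul(SSZ, SZ))), add(Z, SSZ))
  [3] S(add(add(Z, mul(SSZ, SZ)), add(Z, SSZ)))
  [4] S(add(mul(SSZ, SZ), add(Z, SSZ)))
  [5] S(add(add(SZ, mul(SZ, SZ)), add(Z, SSZ)))
  [6] S(add(S(add(Z, mul(SZ, SZ))), add(Z, SSZ)))
  [7] S(S(add(add(Z, mul(SZ, SZ)), add(Z, SSZ))))
  [8] S(S(add(mul(SZ, SZ), add(Z, SSZ))))
  [9] S(S(add(add(SZ, mul(Z, SZ)), add(Z, SSZ))))
  [10] S(S(add(S(add(Z, mul(Z, SZ))), add(Z, SSZ))))
  [11] S(S(S(add(add(Z, mul(Z, SZ)), add(Z, SSZ)))))
  [12] S(S(S(add(mul(Z, SZ), add(Z, SSZ)))))
  [13] S(S(S(add(Z, add(Z, SSZ)))))
  [14] S(S(S(add(Z, SSZ))))
  [15] S^5(Z)

Answer: SAME — A ⇓ S^5(Z), B ⇓ S^5(Z)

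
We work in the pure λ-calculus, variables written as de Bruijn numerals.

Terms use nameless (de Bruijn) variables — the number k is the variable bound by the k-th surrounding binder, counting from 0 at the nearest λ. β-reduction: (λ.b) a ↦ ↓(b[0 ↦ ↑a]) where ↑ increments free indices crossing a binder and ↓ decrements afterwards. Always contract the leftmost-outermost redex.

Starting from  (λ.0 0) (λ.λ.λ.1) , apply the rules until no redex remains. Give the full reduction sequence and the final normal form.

Answer: normal form = λ.λ.1  (in 2 steps)

Working:
  start: (λ.0 0) (λ.λ.λ.1)
  step 1: (λ.λ.λ.1) (λ.λ.λ.1)
  step 2: λ.λ.1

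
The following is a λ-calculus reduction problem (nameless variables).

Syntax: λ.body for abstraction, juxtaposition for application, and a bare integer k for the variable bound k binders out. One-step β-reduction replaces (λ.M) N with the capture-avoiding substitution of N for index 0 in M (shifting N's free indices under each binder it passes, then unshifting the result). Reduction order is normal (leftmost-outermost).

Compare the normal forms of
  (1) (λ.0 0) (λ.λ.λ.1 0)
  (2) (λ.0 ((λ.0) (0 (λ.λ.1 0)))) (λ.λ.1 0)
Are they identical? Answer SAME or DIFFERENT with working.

Term A:
  start: (λ.0 0) (λ.λ.λ.1 0)
  step 1: (λ.λ.λ.1 0) (λ.λ.λ.1 0)
  step 2: λ.λ.1 0

Term B:
  start: (λ.0 ((λ.0) (0 (λ.λ.1 0)))) (λ.λ.1 0)
  step 1: (λ.λ.1 0) ((λ.0) ((λ.λ.1 0) (λ.λ.1 0)))
  step 2: λ.(λ.0) ((λ.λ.1 0) (λ.λ.1 0)) 0
  step 3: λ.(λ.λ.1 0) (λ.λ.1 0) 0
  step 4: λ.(λ.(λ.λ.1 0) 0) 0
  step 5: λ.(λ.λ.1 0) 0
  step 6: λ.λ.1 0

Answer: SAME — A ⇓ λ.λ.1 0, B ⇓ λ.λ.1 0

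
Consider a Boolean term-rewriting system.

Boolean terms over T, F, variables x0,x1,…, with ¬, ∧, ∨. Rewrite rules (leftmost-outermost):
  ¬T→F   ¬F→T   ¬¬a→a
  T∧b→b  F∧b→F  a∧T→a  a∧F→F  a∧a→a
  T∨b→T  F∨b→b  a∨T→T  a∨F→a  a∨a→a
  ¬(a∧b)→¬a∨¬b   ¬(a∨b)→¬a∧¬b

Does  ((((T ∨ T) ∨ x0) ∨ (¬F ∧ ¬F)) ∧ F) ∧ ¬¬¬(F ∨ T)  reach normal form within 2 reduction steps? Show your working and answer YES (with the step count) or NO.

Answer: YES — reaches normal form F in 2 ≤ 2 steps

Derivation:
  start: ((((T ∨ T) ∨ x0) ∨ (¬F ∧ ¬F)) ∧ F) ∧ ¬¬¬(F ∨ T)
  step 1: F ∧ ¬¬¬(F ∨ T)
  step 2: F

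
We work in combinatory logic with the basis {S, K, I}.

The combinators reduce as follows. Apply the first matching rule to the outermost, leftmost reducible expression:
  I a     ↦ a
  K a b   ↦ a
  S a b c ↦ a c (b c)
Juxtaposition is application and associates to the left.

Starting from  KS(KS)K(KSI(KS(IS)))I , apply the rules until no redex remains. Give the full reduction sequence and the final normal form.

  start: KS(KS)K(KSI(KS(IS)))I
  [1] SK(KSI(KS(IS)))I
  [2] KI(KSI(KS(IS))I)
  [3] I

Answer: normal form = I  (in 3 steps)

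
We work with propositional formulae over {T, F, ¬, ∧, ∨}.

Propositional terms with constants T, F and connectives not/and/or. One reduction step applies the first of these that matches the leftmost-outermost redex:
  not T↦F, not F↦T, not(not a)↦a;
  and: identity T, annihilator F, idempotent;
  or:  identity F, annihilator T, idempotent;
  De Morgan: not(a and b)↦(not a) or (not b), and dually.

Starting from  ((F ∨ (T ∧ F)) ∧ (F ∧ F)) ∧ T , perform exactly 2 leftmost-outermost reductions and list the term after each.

  start: ((F ∨ (T ∧ F)) ∧ (F ∧ F)) ∧ T
  step 1: (F ∨ (T ∧ F)) ∧ (F ∧ F)
  step 2: (T ∧ F) ∧ (F ∧ F)

Answer: after 2 steps: (T ∧ F) ∧ (F ∧ F)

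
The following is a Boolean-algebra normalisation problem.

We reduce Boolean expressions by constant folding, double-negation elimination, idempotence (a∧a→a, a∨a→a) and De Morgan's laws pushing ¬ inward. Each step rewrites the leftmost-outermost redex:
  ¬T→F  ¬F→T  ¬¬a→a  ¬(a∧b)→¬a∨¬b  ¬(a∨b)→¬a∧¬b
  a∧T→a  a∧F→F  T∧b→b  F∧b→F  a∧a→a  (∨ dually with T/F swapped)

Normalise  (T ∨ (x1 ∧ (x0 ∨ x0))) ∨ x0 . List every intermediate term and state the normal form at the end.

Answer: normal form = T  (in 2 steps)

Reduction:
  start: (T ∨ (x1 ∧ (x0 ∨ x0))) ∨ x0
  [1] T ∨ x0
  [2] T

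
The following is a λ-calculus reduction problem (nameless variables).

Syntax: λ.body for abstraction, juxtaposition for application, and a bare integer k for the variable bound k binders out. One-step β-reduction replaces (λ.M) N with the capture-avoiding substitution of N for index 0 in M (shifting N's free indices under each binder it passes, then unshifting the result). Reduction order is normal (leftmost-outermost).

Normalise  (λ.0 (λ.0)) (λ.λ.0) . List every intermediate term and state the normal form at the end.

Answer: normal form = λ.0  (in 2 steps)

Working:
  start: (λ.0 (λ.0)) (λ.λ.0)
  step 1: (λ.λ.0) (λ.0)
  step 2: λ.0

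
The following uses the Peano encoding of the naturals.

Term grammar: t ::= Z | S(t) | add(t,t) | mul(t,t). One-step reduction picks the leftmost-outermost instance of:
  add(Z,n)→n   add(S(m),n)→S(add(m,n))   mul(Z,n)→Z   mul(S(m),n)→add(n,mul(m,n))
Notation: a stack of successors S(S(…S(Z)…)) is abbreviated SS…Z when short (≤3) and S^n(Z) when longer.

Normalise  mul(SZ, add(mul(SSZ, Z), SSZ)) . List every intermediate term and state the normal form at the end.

  start: mul(SZ, add(mul(SSZ, Z), SSZ))
  →1  add(add(mul(SSZ, Z), SSZ), mul(Z, add(mul(SSZ, Z), SSZ)))
  →2  add(add(add(Z, mul(SZ, Z)), SSZ), mul(Z, add(mul(SSZ, Z), SSZ)))
  →3  add(add(mul(SZ, Z), SSZ), mul(Z, add(mul(SSZ, Z), SSZ)))
  →4  add(add(add(Z, mul(Z, Z)), SSZ), mul(Z, add(mul(SSZ, Z), SSZ)))
  →5  add(add(mul(Z, Z), SSZ), mul(Z, add(mul(SSZ, Z), SSZ)))
  →6  add(add(Z, SSZ), mul(Z, add(mul(SSZ, Z), SSZ)))
  →7  add(SSZ, mul(Z, add(mul(SSZ, Z), SSZ)))
  →8  S(add(SZ, mul(Z, add(mul(SSZ, Z), SSZ))))
  →9  S(S(add(Z, mul(Z, add(mul(SSZ, Z), SSZ)))))
  →10  S(S(mul(Z, add(mul(SSZ, Z), SSZ))))
  →11  SSZ

Answer: normal form = SSZ  (in 11 steps)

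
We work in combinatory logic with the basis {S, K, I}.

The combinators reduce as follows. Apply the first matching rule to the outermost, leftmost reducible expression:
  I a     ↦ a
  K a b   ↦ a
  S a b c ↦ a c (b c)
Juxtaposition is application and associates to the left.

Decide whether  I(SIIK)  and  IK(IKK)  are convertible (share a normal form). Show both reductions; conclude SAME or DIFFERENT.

Answer: DIFFERENT — A ⇓ KK, B ⇓ K(KK)

Derivation:
Term A:
  start: I(SIIK)
  →1  SIIK
  →2  IK(IK)
  →3  K(IK)
  →4  KK

Term B:
  start: IK(IKK)
  →1  K(IKK)
  →2  K(KK)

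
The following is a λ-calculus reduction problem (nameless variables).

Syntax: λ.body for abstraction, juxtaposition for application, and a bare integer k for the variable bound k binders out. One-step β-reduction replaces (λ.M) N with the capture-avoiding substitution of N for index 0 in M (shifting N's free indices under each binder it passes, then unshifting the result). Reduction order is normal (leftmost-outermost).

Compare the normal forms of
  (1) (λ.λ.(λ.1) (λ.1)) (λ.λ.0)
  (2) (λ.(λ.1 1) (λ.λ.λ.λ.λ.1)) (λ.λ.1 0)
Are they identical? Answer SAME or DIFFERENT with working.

Term A:
  start: (λ.λ.(λ.1) (λ.1)) (λ.λ.0)
  step 1: λ.(λ.1) (λ.1)
  step 2: λ.0

Term B:
  start: (λ.(λ.1 1) (λ.λ.λ.λ.λ.1)) (λ.λ.1 0)
  step 1: (λ.(λ.λ.1 0) (λ.λ.1 0)) (λ.λ.λ.λ.λ.1)
  step 2: (λ.λ.1 0) (λ.λ.1 0)
  step 3: λ.(λ.λ.1 0) 0
  step 4: λ.λ.1 0

Answer: DIFFERENT — A ⇓ λ.0, B ⇓ λ.λ.1 0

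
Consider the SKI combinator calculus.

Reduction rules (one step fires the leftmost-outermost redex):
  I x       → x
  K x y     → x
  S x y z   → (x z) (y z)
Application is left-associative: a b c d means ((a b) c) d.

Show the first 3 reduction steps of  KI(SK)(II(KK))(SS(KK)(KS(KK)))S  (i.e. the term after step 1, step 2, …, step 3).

  start: KI(SK)(II(KK))(SS(KK)(KS(KK)))S
  [1] I(II(KK))(SS(KK)(KS(KK)))S
  [2] II(KK)(SS(KK)(KS(KK)))S
  [3] I(KK)(SS(KK)(KS(KK)))S

Answer: after 3 steps: I(KK)(SS(KK)(KS(KK)))S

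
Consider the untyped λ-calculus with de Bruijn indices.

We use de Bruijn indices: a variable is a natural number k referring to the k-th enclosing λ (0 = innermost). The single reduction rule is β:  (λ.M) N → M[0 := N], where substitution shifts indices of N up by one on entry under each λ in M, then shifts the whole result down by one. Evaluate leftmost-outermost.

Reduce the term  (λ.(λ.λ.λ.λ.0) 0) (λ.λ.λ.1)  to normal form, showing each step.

  start: (λ.(λ.λ.λ.λ.0) 0) (λ.λ.λ.1)
  step 1: (λ.λ.λ.λ.0) (λ.λ.λ.1)
  step 2: λ.λ.λ.0

Answer: normal form = λ.λ.λ.0  (in 2 steps)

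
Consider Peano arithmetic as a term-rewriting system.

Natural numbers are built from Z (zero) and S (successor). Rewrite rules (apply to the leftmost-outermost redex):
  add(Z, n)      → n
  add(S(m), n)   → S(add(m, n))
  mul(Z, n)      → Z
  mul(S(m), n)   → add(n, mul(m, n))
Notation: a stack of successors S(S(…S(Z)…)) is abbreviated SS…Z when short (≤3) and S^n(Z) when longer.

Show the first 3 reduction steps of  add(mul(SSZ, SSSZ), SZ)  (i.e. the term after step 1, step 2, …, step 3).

  start: add(mul(SSZ, SSSZ), SZ)
  step 1: add(add(SSSZ, mul(SZ, SSSZ)), SZ)
  step 2: add(S(add(SSZ, mul(SZ, SSSZ))), SZ)
  step 3: S(add(add(SSZ, mul(SZ, SSSZ)), SZ))

Answer: after 3 steps: S(add(add(SSZ, mul(SZ, SSSZ)), SZ))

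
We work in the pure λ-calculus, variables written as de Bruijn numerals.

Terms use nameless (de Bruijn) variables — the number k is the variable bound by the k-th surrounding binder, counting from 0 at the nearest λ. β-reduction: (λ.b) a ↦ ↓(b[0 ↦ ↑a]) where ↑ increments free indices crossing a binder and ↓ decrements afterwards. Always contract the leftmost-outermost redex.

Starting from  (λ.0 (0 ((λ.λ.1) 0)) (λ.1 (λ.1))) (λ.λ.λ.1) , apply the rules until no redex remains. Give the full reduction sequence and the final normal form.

  start: (λ.0 (0 ((λ.λ.1) 0)) (λ.1 (λ.1))) (λ.λ.λ.1)
  [1] (λ.λ.λ.1) ((λ.λ.λ.1) ((λ.λ.1) (λ.λ.λ.1))) (λ.(λ.λ.λ.1) (λ.1))
  [2] (λ.λ.1) (λ.(λ.λ.λ.1) (λ.1))
  [3] λ.λ.(λ.λ.λ.1) (λ.1)
  [4] λ.λ.λ.λ.1

Answer: normal form = λ.λ.λ.λ.1  (in 4 steps)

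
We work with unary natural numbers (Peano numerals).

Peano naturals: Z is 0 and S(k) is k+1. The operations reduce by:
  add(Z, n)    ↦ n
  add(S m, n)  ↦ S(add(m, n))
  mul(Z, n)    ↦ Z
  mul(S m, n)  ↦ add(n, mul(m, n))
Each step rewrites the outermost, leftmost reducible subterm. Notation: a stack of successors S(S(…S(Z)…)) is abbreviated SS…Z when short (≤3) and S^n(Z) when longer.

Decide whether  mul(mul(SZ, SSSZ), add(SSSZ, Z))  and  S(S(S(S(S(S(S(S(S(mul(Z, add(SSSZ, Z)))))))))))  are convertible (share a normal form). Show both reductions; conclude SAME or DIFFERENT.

Answer: SAME — A ⇓ S^9(Z), B ⇓ S^9(Z)

Working:
Term A:
  start: mul(mul(SZ, SSSZ), add(SSSZ, Z))
  →1  mul(add(SSSZ, mul(Z, SSSZ)), add(SSSZ, Z))
  →2  mul(S(add(SSZ, mul(Z, SSSZ))), add(SSSZ, Z))
  →3  add(add(SSSZ, Z), mul(add(SSZ, mul(Z, SSSZ)), add(SSSZ, Z)))
  →4  add(S(add(SSZ, Z)), mul(add(SSZ, mul(Z, SSSZ)), add(SSSZ, Z)))
  →5  S(add(add(SSZ, Z), mul(add(SSZ, mul(Z, SSSZ)), add(SSSZ, Z))))
  →6  S(add(S(add(SZ, Z)), mul(add(SSZ, mul(Z, SSSZ)), add(SSSZ, Z))))
  →7  S(S(add(add(SZ, Z), mul(add(SSZ, mul(Z, SSSZ)), add(SSSZ, Z)))))
  →8  S(S(add(S(add(Z, Z)), mul(add(SSZ, mul(Z, SSSZ)), add(SSSZ, Z)))))
  →9  S(S(S(add(add(Z, Z), mul(add(SSZ, mul(Z, SSSZ)), add(SSSZ, Z))))))
  →10  S(S(S(add(Z, mul(add(SSZ, mul(Z, SSSZ)), add(SSSZ, Z))))))
  →11  S(S(S(mul(add(SSZ, mul(Z, SSSZ)), add(SSSZ, Z)))))
  →12  S(S(S(mul(S(add(SZ, mul(Z, SSSZ))), add(SSSZ, Z)))))
  →13  S(S(S(add(add(SSSZ, Z), mul(add(SZ, mul(Z, SSSZ)), add(SSSZ, Z))))))
  →14  S(S(S(add(S(add(SSZ, Z)), mul(add(SZ, mul(Z, SSSZ)), add(SSSZ, Z))))))
  →15  S(S(S(S(add(add(SSZ, Z), mul(add(SZ, mul(Z, SSSZ)), add(SSSZ, Z)))))))
  →16  S(S(S(S(add(S(add(SZ, Z)), mul(add(SZ, mul(Z, SSSZ)), add(SSSZ, Z)))))))
  →17  S(S(S(S(S(add(add(SZ, Z), mul(add(SZ, mul(Z, SSSZ)), add(SSSZ, Z))))))))
  →18  S(S(S(S(S(add(S(add(Z, Z)), mul(add(SZ, mul(Z, SSSZ)), add(SSSZ, Z))))))))
  →19  S(S(S(S(S(S(add(add(Z, Z), mul(add(SZ, mul(Z, SSSZ)), add(SSSZ, Z)))))))))
  →20  S(S(S(S(S(S(add(Z, mul(add(SZ, mul(Z, SSSZ)), add(SSSZ, Z)))))))))
  →21  S(S(S(S(S(S(mul(add(SZ, mul(Z, SSSZ)), add(SSSZ, Z))))))))
  →22  S(S(S(S(S(S(mul(S(add(Z, mul(Z, SSSZ))), add(SSSZ, Z))))))))
  →23  S(S(S(S(S(S(add(add(SSSZ, Z), mul(add(Z, mul(Z, SSSZ)), add(SSSZ, Z)))))))))
  →24  S(S(S(S(S(S(add(S(add(SSZ, Z)), mul(add(Z, mul(Z, SSSZ)), add(SSSZ, Z)))))))))
  →25  S(S(S(S(S(S(S(add(add(SSZ, Z), mul(add(Z, mul(Z, SSSZ)), add(SSSZ, Z))))))))))
  →26  S(S(S(S(S(S(S(add(S(add(SZ, Z)), mul(add(Z, mul(Z, SSSZ)), add(SSSZ, Z))))))))))
  →27  S(S(S(S(S(S(S(S(add(add(SZ, Z), mul(add(Z, mul(Z, SSSZ)), add(SSSZ, Z)))))))))))
  →28  S(S(S(S(S(S(S(S(add(S(add(Z, Z)), mul(add(Z, mul(Z, SSSZ)), add(SSSZ, Z)))))))))))
  →29  S(S(S(S(S(S(S(S(S(add(add(Z, Z), mul(add(Z, mul(Z, SSSZ)), add(SSSZ, Z))))))))))))
  →30  S(S(S(S(S(S(S(S(S(add(Z, mul(add(Z, mul(Z, SSSZ)), add(SSSZ, Z))))))))))))
  →31  S(S(S(S(S(S(S(S(S(mul(add(Z, mul(Z, SSSZ)), add(SSSZ, Z)))))))))))
  →32  S(S(S(S(S(S(S(S(S(mul(mul(Z, SSSZ), add(SSSZ, Z)))))))))))
  →33  S(S(S(S(S(S(S(S(S(mul(Z, add(SSSZ, Z)))))))))))
  →34  S^9(Z)

Term B:
  start: S(S(S(S(S(S(S(S(S(mul(Z, add(SSSZ, Z)))))))))))
  →1  S^9(Z)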